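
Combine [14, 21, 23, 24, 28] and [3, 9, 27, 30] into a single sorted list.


List A: [14, 21, 23, 24, 28]
List B: [3, 9, 27, 30]
Repeatedly compare the front elements and take the smaller:
  14 vs 3 -> take 3
  14 vs 9 -> take 9
  14 vs 27 -> take 14
  21 vs 27 -> take 21
  23 vs 27 -> take 23
  24 vs 27 -> take 24
  28 vs 27 -> take 27
  28 vs 30 -> take 28
  A is exhausted; append the rest of B: [30]
Final answer: [3, 9, 14, 21, 23, 24, 27, 28, 30]


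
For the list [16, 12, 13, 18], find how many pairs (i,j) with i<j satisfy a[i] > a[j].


For each element, count the later elements that are smaller than it:
  16 (index 0): smaller elements after it = [12, 13] -> 2
  12 (index 1): smaller elements after it = [] -> 0
  13 (index 2): smaller elements after it = [] -> 0
Total inversions = 2 + 0 + 0 = 2
Final answer: 2


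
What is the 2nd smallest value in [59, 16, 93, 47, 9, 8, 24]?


Sort ascending: [8, 9, 16, 24, 47, 59, 93]
The 2nd element (1-indexed) is at index 1.
Value = 9
Final answer: 9


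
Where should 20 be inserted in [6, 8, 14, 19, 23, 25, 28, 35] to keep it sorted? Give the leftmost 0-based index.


List is sorted: [6, 8, 14, 19, 23, 25, 28, 35]
We need the leftmost position where 20 can be inserted, i.e. the first index whose element is >= 20 (or the end of the list if none is).
Binary search with low=0, high=8 (0-based indices):
  low=0, high=8, mid=4: a[4]=23 >= 20, so high = 4
  low=0, high=4, mid=2: a[2]=14 < 20, so low = 3
  low=3, high=4, mid=3: a[3]=19 < 20, so low = 4
Now low = high = 4, so the insertion index is 4.
Final answer: 4


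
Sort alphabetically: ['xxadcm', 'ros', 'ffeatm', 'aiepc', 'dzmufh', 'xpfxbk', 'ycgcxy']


Compare strings character by character (the first differing letter decides):
  'aiepc' < 'dzmufh' since 'a' < 'd' at position 1
  'dzmufh' < 'ffeatm' since 'd' < 'f' at position 1
  'ffeatm' < 'ros' since 'f' < 'r' at position 1
  'ros' < 'xpfxbk' since 'r' < 'x' at position 1
  'xpfxbk' < 'xxadcm' since 'p' < 'x' at position 2
  'xxadcm' < 'ycgcxy' since 'x' < 'y' at position 1
Chaining these comparisons gives the alphabetical order.
Final answer: ['aiepc', 'dzmufh', 'ffeatm', 'ros', 'xpfxbk', 'xxadcm', 'ycgcxy']


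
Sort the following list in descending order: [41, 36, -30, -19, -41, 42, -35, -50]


Original list: [41, 36, -30, -19, -41, 42, -35, -50]
Repeatedly take the largest remaining element:
  Remaining [41, 36, -30, -19, -41, 42, -35, -50] -> largest is 42
  Remaining [41, 36, -30, -19, -41, -35, -50] -> largest is 41
  Remaining [36, -30, -19, -41, -35, -50] -> largest is 36
  Remaining [-30, -19, -41, -35, -50] -> largest is -19
  Remaining [-30, -41, -35, -50] -> largest is -30
  Remaining [-41, -35, -50] -> largest is -35
  Remaining [-41, -50] -> largest is -41
  Remaining [-50] -> largest is -50
Collecting the picks in order gives the descending list.
Final answer: [42, 41, 36, -19, -30, -35, -41, -50]


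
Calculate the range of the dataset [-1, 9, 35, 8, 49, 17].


Maximum value: 49
Minimum value: -1
Range = 49 - (-1) = 50
Final answer: 50


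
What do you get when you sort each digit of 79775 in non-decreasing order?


The number 79775 has digits: 7, 9, 7, 7, 5
Sorted: 5, 7, 7, 7, 9
Joining the sorted digits gives the result.
Final answer: 57779


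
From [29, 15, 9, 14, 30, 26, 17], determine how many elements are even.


Check each element:
  29 is odd
  15 is odd
  9 is odd
  14 is even
  30 is even
  26 is even
  17 is odd
Evens: [14, 30, 26]
Count of evens = 3
Final answer: 3


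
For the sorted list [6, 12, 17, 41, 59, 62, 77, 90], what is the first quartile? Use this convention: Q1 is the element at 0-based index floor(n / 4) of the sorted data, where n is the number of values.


The list has n = 8 elements.
Q1 index = floor(8 / 4) = floor(2) = 2
Counting from index 0 in the sorted data, the element at index 2 is 17.
Final answer: 17


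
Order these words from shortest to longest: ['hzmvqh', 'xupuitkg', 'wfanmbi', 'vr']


Compute lengths:
  'hzmvqh' has length 6
  'xupuitkg' has length 8
  'wfanmbi' has length 7
  'vr' has length 2
Lengths in increasing order: 2 < 6 < 7 < 8
Listing the words in that order gives the answer.
Final answer: ['vr', 'hzmvqh', 'wfanmbi', 'xupuitkg']


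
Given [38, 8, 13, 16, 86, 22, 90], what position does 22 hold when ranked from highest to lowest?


Sort descending: [90, 86, 38, 22, 16, 13, 8]
Find 22 in the sorted list.
22 is at position 4.
Final answer: 4


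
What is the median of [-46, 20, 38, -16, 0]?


First, sort the list: [-46, -16, 0, 20, 38]
The list has 5 elements (odd count).
The middle index is 2 (0-based), and the element there is 0.
Final answer: 0


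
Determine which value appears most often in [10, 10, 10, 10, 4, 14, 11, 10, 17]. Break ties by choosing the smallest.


Count the frequency of each value:
  4 appears 1 time(s)
  10 appears 5 time(s)
  11 appears 1 time(s)
  14 appears 1 time(s)
  17 appears 1 time(s)
Maximum frequency is 5.
Only 10 reaches that frequency, so it is the mode.
Final answer: 10


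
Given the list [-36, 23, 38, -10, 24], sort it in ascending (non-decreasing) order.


Original list: [-36, 23, 38, -10, 24]
Repeatedly take the smallest remaining element:
  Remaining [-36, 23, 38, -10, 24] -> smallest is -36
  Remaining [23, 38, -10, 24] -> smallest is -10
  Remaining [23, 38, 24] -> smallest is 23
  Remaining [38, 24] -> smallest is 24
  Remaining [38] -> smallest is 38
Collecting the picks in order gives the sorted list.
Final answer: [-36, -10, 23, 24, 38]


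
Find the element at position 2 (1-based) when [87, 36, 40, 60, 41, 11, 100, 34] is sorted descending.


Sort descending: [100, 87, 60, 41, 40, 36, 34, 11]
The 2nd element (1-indexed) is at index 1.
Value = 87
Final answer: 87


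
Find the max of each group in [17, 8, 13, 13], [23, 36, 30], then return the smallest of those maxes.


Find max of each group:
  Group 1: [17, 8, 13, 13] -> max = 17
  Group 2: [23, 36, 30] -> max = 36
Maxes: [17, 36]
Minimum of maxes = 17
Final answer: 17


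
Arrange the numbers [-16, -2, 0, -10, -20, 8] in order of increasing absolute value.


Compute absolute values:
  |-16| = 16
  |-2| = 2
  |0| = 0
  |-10| = 10
  |-20| = 20
  |8| = 8
Absolute values in increasing order: 0 < 2 < 8 < 10 < 16 < 20
Listing the original numbers in that order gives the answer.
Final answer: [0, -2, 8, -10, -16, -20]


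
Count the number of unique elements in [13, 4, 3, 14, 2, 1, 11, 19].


List all unique values:
Distinct values: [1, 2, 3, 4, 11, 13, 14, 19]
Count = 8
Final answer: 8


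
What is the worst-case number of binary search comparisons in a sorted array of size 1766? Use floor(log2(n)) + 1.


Binary search halves the search space each step.
Maximum comparisons = floor(log2(1766)) + 1
log2(1766) = 10.7863
floor(log2(1766)) = 10, so 10 + 1 = 11
Final answer: 11


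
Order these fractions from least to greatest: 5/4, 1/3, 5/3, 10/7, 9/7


Convert to decimal for comparison:
  5/4 = 1.25
  1/3 = 0.3333
  5/3 = 1.6667
  10/7 = 1.4286
  9/7 = 1.2857
Decimals in increasing order: 0.3333 < 1.25 < 1.2857 < 1.4286 < 1.6667
Writing each back as its fraction gives the sorted order.
Final answer: 1/3, 5/4, 9/7, 10/7, 5/3


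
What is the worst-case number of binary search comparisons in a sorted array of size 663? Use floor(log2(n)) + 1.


Binary search halves the search space each step.
Maximum comparisons = floor(log2(663)) + 1
log2(663) = 9.3729
floor(log2(663)) = 9, so 9 + 1 = 10
Final answer: 10


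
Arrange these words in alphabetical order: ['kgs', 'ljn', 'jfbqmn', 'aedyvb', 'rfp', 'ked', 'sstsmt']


Compare strings character by character (the first differing letter decides):
  'aedyvb' < 'jfbqmn' since 'a' < 'j' at position 1
  'jfbqmn' < 'ked' since 'j' < 'k' at position 1
  'ked' < 'kgs' since 'e' < 'g' at position 2
  'kgs' < 'ljn' since 'k' < 'l' at position 1
  'ljn' < 'rfp' since 'l' < 'r' at position 1
  'rfp' < 'sstsmt' since 'r' < 's' at position 1
Chaining these comparisons gives the alphabetical order.
Final answer: ['aedyvb', 'jfbqmn', 'ked', 'kgs', 'ljn', 'rfp', 'sstsmt']


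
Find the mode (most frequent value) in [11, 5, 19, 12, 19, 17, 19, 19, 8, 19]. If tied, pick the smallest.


Count the frequency of each value:
  5 appears 1 time(s)
  8 appears 1 time(s)
  11 appears 1 time(s)
  12 appears 1 time(s)
  17 appears 1 time(s)
  19 appears 5 time(s)
Maximum frequency is 5.
Only 19 reaches that frequency, so it is the mode.
Final answer: 19


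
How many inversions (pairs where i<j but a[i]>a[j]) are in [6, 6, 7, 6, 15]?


For each element, count the later elements that are smaller than it:
  6 (index 0): smaller elements after it = [] -> 0
  6 (index 1): smaller elements after it = [] -> 0
  7 (index 2): smaller elements after it = [6] -> 1
  6 (index 3): smaller elements after it = [] -> 0
Total inversions = 0 + 0 + 1 + 0 = 1
Final answer: 1


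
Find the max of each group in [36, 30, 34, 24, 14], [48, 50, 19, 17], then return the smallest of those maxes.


Find max of each group:
  Group 1: [36, 30, 34, 24, 14] -> max = 36
  Group 2: [48, 50, 19, 17] -> max = 50
Maxes: [36, 50]
Minimum of maxes = 36
Final answer: 36


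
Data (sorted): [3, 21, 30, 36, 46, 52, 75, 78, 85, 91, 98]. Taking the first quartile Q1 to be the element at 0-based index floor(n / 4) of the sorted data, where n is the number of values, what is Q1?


The list has n = 11 elements.
Q1 index = floor(11 / 4) = floor(2.75) = 2
Counting from index 0 in the sorted data, the element at index 2 is 30.
Final answer: 30


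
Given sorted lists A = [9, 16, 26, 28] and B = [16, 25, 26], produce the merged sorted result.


List A: [9, 16, 26, 28]
List B: [16, 25, 26]
Repeatedly compare the front elements and take the smaller:
  9 vs 16 -> take 9
  16 vs 16 -> take 16
  26 vs 16 -> take 16
  26 vs 25 -> take 25
  26 vs 26 -> take 26
  28 vs 26 -> take 26
  B is exhausted; append the rest of A: [28]
Final answer: [9, 16, 16, 25, 26, 26, 28]


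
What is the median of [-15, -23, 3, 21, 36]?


First, sort the list: [-23, -15, 3, 21, 36]
The list has 5 elements (odd count).
The middle index is 2 (0-based), and the element there is 3.
Final answer: 3


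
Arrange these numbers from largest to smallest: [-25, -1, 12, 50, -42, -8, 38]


Original list: [-25, -1, 12, 50, -42, -8, 38]
Repeatedly take the largest remaining element:
  Remaining [-25, -1, 12, 50, -42, -8, 38] -> largest is 50
  Remaining [-25, -1, 12, -42, -8, 38] -> largest is 38
  Remaining [-25, -1, 12, -42, -8] -> largest is 12
  Remaining [-25, -1, -42, -8] -> largest is -1
  Remaining [-25, -42, -8] -> largest is -8
  Remaining [-25, -42] -> largest is -25
  Remaining [-42] -> largest is -42
Collecting the picks in order gives the descending list.
Final answer: [50, 38, 12, -1, -8, -25, -42]


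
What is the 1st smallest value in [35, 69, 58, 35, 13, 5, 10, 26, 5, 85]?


Sort ascending: [5, 5, 10, 13, 26, 35, 35, 58, 69, 85]
The 1st element (1-indexed) is at index 0.
Value = 5
Final answer: 5


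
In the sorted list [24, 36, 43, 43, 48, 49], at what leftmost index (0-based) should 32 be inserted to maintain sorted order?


List is sorted: [24, 36, 43, 43, 48, 49]
We need the leftmost position where 32 can be inserted, i.e. the first index whose element is >= 32 (or the end of the list if none is).
Binary search with low=0, high=6 (0-based indices):
  low=0, high=6, mid=3: a[3]=43 >= 32, so high = 3
  low=0, high=3, mid=1: a[1]=36 >= 32, so high = 1
  low=0, high=1, mid=0: a[0]=24 < 32, so low = 1
Now low = high = 1, so the insertion index is 1.
Final answer: 1


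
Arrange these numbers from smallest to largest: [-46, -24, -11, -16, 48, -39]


Original list: [-46, -24, -11, -16, 48, -39]
Repeatedly take the smallest remaining element:
  Remaining [-46, -24, -11, -16, 48, -39] -> smallest is -46
  Remaining [-24, -11, -16, 48, -39] -> smallest is -39
  Remaining [-24, -11, -16, 48] -> smallest is -24
  Remaining [-11, -16, 48] -> smallest is -16
  Remaining [-11, 48] -> smallest is -11
  Remaining [48] -> smallest is 48
Collecting the picks in order gives the sorted list.
Final answer: [-46, -39, -24, -16, -11, 48]


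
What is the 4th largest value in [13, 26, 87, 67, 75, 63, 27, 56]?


Sort descending: [87, 75, 67, 63, 56, 27, 26, 13]
The 4th element (1-indexed) is at index 3.
Value = 63
Final answer: 63


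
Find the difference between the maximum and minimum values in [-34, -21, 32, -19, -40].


Maximum value: 32
Minimum value: -40
Range = 32 - (-40) = 72
Final answer: 72


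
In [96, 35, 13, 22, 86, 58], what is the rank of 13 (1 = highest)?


Sort descending: [96, 86, 58, 35, 22, 13]
Find 13 in the sorted list.
13 is at position 6.
Final answer: 6


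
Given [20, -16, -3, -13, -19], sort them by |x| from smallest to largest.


Compute absolute values:
  |20| = 20
  |-16| = 16
  |-3| = 3
  |-13| = 13
  |-19| = 19
Absolute values in increasing order: 3 < 13 < 16 < 19 < 20
Listing the original numbers in that order gives the answer.
Final answer: [-3, -13, -16, -19, 20]


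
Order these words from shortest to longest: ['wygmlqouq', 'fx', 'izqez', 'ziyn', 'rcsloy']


Compute lengths:
  'wygmlqouq' has length 9
  'fx' has length 2
  'izqez' has length 5
  'ziyn' has length 4
  'rcsloy' has length 6
Lengths in increasing order: 2 < 4 < 5 < 6 < 9
Listing the words in that order gives the answer.
Final answer: ['fx', 'ziyn', 'izqez', 'rcsloy', 'wygmlqouq']


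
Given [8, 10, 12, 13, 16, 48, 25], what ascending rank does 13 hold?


Sort ascending: [8, 10, 12, 13, 16, 25, 48]
Find 13 in the sorted list.
13 is at position 4 (1-indexed).
Final answer: 4


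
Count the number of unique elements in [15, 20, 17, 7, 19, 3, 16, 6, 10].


List all unique values:
Distinct values: [3, 6, 7, 10, 15, 16, 17, 19, 20]
Count = 9
Final answer: 9


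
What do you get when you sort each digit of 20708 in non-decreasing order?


The number 20708 has digits: 2, 0, 7, 0, 8
Sorted: 0, 0, 2, 7, 8
Joining the sorted digits gives the result.
Final answer: 00278


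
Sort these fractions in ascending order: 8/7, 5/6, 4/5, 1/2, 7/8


Convert to decimal for comparison:
  8/7 = 1.1429
  5/6 = 0.8333
  4/5 = 0.8
  1/2 = 0.5
  7/8 = 0.875
Decimals in increasing order: 0.5 < 0.8 < 0.8333 < 0.875 < 1.1429
Writing each back as its fraction gives the sorted order.
Final answer: 1/2, 4/5, 5/6, 7/8, 8/7


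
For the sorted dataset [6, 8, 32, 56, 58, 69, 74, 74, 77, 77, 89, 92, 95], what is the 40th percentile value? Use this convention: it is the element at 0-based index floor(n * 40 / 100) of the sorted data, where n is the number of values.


The dataset has n = 13 elements.
Index = floor(13 * 40 / 100) = floor(520 / 100) = floor(5.2) = 5
Counting from index 0 in the sorted data, the element at index 5 is 69.
Final answer: 69


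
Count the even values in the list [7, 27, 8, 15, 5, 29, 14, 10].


Check each element:
  7 is odd
  27 is odd
  8 is even
  15 is odd
  5 is odd
  29 is odd
  14 is even
  10 is even
Evens: [8, 14, 10]
Count of evens = 3
Final answer: 3


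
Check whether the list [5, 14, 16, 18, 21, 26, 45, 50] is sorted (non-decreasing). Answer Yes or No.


Check consecutive pairs:
  5 <= 14? True
  14 <= 16? True
  16 <= 18? True
  18 <= 21? True
  21 <= 26? True
  26 <= 45? True
  45 <= 50? True
Every consecutive pair is in order, so the list is non-decreasing.
Final answer: Yes


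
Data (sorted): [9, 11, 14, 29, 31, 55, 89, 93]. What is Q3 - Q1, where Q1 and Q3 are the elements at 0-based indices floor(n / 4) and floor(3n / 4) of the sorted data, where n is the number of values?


The data has n = 8 elements.
Q1 index = floor(8 / 4) = floor(2) = 2; Q3 index = floor(3 * 8 / 4) = floor(6) = 6
Q1 = element at index 2 = 14
Q3 = element at index 6 = 89
IQR = 89 - 14 = 75
Final answer: 75


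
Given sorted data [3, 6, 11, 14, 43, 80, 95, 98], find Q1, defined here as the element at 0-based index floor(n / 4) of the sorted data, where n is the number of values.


The list has n = 8 elements.
Q1 index = floor(8 / 4) = floor(2) = 2
Counting from index 0 in the sorted data, the element at index 2 is 11.
Final answer: 11


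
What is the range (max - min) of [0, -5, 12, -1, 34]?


Maximum value: 34
Minimum value: -5
Range = 34 - (-5) = 39
Final answer: 39


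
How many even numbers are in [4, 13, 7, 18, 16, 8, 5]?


Check each element:
  4 is even
  13 is odd
  7 is odd
  18 is even
  16 is even
  8 is even
  5 is odd
Evens: [4, 18, 16, 8]
Count of evens = 4
Final answer: 4


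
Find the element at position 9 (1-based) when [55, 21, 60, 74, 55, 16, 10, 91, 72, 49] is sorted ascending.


Sort ascending: [10, 16, 21, 49, 55, 55, 60, 72, 74, 91]
The 9th element (1-indexed) is at index 8.
Value = 74
Final answer: 74


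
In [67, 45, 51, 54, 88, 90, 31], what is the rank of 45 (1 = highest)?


Sort descending: [90, 88, 67, 54, 51, 45, 31]
Find 45 in the sorted list.
45 is at position 6.
Final answer: 6


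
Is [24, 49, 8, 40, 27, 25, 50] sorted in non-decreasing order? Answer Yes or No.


Check consecutive pairs:
  24 <= 49? True
  49 <= 8? False
  8 <= 40? True
  40 <= 27? False
  27 <= 25? False
  25 <= 50? True
3 consecutive pair(s) are out of order, so the list is not sorted.
Final answer: No


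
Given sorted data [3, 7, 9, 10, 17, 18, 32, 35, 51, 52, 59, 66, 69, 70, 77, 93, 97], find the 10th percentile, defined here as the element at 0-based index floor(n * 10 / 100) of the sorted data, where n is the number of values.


The dataset has n = 17 elements.
Index = floor(17 * 10 / 100) = floor(170 / 100) = floor(1.7) = 1
Counting from index 0 in the sorted data, the element at index 1 is 7.
Final answer: 7


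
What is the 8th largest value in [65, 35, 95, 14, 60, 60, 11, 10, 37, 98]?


Sort descending: [98, 95, 65, 60, 60, 37, 35, 14, 11, 10]
The 8th element (1-indexed) is at index 7.
Value = 14
Final answer: 14


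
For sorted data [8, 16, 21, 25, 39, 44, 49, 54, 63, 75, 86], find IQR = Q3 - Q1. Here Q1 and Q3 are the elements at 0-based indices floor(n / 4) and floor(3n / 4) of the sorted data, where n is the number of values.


The data has n = 11 elements.
Q1 index = floor(11 / 4) = floor(2.75) = 2; Q3 index = floor(3 * 11 / 4) = floor(8.25) = 8
Q1 = element at index 2 = 21
Q3 = element at index 8 = 63
IQR = 63 - 21 = 42
Final answer: 42


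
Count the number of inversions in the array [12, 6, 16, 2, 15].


For each element, count the later elements that are smaller than it:
  12 (index 0): smaller elements after it = [6, 2] -> 2
  6 (index 1): smaller elements after it = [2] -> 1
  16 (index 2): smaller elements after it = [2, 15] -> 2
  2 (index 3): smaller elements after it = [] -> 0
Total inversions = 2 + 1 + 2 + 0 = 5
Final answer: 5


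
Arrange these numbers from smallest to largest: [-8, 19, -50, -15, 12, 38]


Original list: [-8, 19, -50, -15, 12, 38]
Repeatedly take the smallest remaining element:
  Remaining [-8, 19, -50, -15, 12, 38] -> smallest is -50
  Remaining [-8, 19, -15, 12, 38] -> smallest is -15
  Remaining [-8, 19, 12, 38] -> smallest is -8
  Remaining [19, 12, 38] -> smallest is 12
  Remaining [19, 38] -> smallest is 19
  Remaining [38] -> smallest is 38
Collecting the picks in order gives the sorted list.
Final answer: [-50, -15, -8, 12, 19, 38]


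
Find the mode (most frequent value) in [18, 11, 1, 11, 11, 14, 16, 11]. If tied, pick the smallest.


Count the frequency of each value:
  1 appears 1 time(s)
  11 appears 4 time(s)
  14 appears 1 time(s)
  16 appears 1 time(s)
  18 appears 1 time(s)
Maximum frequency is 4.
Only 11 reaches that frequency, so it is the mode.
Final answer: 11


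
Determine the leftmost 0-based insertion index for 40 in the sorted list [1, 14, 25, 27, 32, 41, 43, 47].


List is sorted: [1, 14, 25, 27, 32, 41, 43, 47]
We need the leftmost position where 40 can be inserted, i.e. the first index whose element is >= 40 (or the end of the list if none is).
Binary search with low=0, high=8 (0-based indices):
  low=0, high=8, mid=4: a[4]=32 < 40, so low = 5
  low=5, high=8, mid=6: a[6]=43 >= 40, so high = 6
  low=5, high=6, mid=5: a[5]=41 >= 40, so high = 5
Now low = high = 5, so the insertion index is 5.
Final answer: 5


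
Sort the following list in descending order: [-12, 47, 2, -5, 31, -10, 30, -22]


Original list: [-12, 47, 2, -5, 31, -10, 30, -22]
Repeatedly take the largest remaining element:
  Remaining [-12, 47, 2, -5, 31, -10, 30, -22] -> largest is 47
  Remaining [-12, 2, -5, 31, -10, 30, -22] -> largest is 31
  Remaining [-12, 2, -5, -10, 30, -22] -> largest is 30
  Remaining [-12, 2, -5, -10, -22] -> largest is 2
  Remaining [-12, -5, -10, -22] -> largest is -5
  Remaining [-12, -10, -22] -> largest is -10
  Remaining [-12, -22] -> largest is -12
  Remaining [-22] -> largest is -22
Collecting the picks in order gives the descending list.
Final answer: [47, 31, 30, 2, -5, -10, -12, -22]


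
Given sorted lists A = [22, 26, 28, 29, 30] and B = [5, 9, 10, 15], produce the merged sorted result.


List A: [22, 26, 28, 29, 30]
List B: [5, 9, 10, 15]
Repeatedly compare the front elements and take the smaller:
  22 vs 5 -> take 5
  22 vs 9 -> take 9
  22 vs 10 -> take 10
  22 vs 15 -> take 15
  B is exhausted; append the rest of A: [22, 26, 28, 29, 30]
Final answer: [5, 9, 10, 15, 22, 26, 28, 29, 30]


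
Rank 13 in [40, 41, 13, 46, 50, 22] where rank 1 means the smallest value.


Sort ascending: [13, 22, 40, 41, 46, 50]
Find 13 in the sorted list.
13 is at position 1 (1-indexed).
Final answer: 1


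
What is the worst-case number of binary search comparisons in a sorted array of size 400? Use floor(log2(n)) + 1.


Binary search halves the search space each step.
Maximum comparisons = floor(log2(400)) + 1
log2(400) = 8.6439
floor(log2(400)) = 8, so 8 + 1 = 9
Final answer: 9


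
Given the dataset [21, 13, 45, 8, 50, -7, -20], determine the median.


First, sort the list: [-20, -7, 8, 13, 21, 45, 50]
The list has 7 elements (odd count).
The middle index is 3 (0-based), and the element there is 13.
Final answer: 13


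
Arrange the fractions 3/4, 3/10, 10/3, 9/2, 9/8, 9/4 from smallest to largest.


Convert to decimal for comparison:
  3/4 = 0.75
  3/10 = 0.3
  10/3 = 3.3333
  9/2 = 4.5
  9/8 = 1.125
  9/4 = 2.25
Decimals in increasing order: 0.3 < 0.75 < 1.125 < 2.25 < 3.3333 < 4.5
Writing each back as its fraction gives the sorted order.
Final answer: 3/10, 3/4, 9/8, 9/4, 10/3, 9/2


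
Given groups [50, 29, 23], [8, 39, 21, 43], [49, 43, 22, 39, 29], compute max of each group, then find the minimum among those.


Find max of each group:
  Group 1: [50, 29, 23] -> max = 50
  Group 2: [8, 39, 21, 43] -> max = 43
  Group 3: [49, 43, 22, 39, 29] -> max = 49
Maxes: [50, 43, 49]
Minimum of maxes = 43
Final answer: 43


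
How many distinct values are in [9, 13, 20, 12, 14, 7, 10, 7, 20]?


List all unique values:
Distinct values: [7, 9, 10, 12, 13, 14, 20]
Count = 7
Final answer: 7


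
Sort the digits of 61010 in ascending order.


The number 61010 has digits: 6, 1, 0, 1, 0
Sorted: 0, 0, 1, 1, 6
Joining the sorted digits gives the result.
Final answer: 00116


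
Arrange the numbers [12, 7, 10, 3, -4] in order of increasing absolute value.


Compute absolute values:
  |12| = 12
  |7| = 7
  |10| = 10
  |3| = 3
  |-4| = 4
Absolute values in increasing order: 3 < 4 < 7 < 10 < 12
Listing the original numbers in that order gives the answer.
Final answer: [3, -4, 7, 10, 12]


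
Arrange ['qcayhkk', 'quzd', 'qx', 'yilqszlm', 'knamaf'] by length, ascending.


Compute lengths:
  'qcayhkk' has length 7
  'quzd' has length 4
  'qx' has length 2
  'yilqszlm' has length 8
  'knamaf' has length 6
Lengths in increasing order: 2 < 4 < 6 < 7 < 8
Listing the words in that order gives the answer.
Final answer: ['qx', 'quzd', 'knamaf', 'qcayhkk', 'yilqszlm']


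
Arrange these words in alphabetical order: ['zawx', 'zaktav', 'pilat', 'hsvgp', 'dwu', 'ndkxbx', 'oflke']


Compare strings character by character (the first differing letter decides):
  'dwu' < 'hsvgp' since 'd' < 'h' at position 1
  'hsvgp' < 'ndkxbx' since 'h' < 'n' at position 1
  'ndkxbx' < 'oflke' since 'n' < 'o' at position 1
  'oflke' < 'pilat' since 'o' < 'p' at position 1
  'pilat' < 'zaktav' since 'p' < 'z' at position 1
  'zaktav' < 'zawx' since 'k' < 'w' at position 3
Chaining these comparisons gives the alphabetical order.
Final answer: ['dwu', 'hsvgp', 'ndkxbx', 'oflke', 'pilat', 'zaktav', 'zawx']


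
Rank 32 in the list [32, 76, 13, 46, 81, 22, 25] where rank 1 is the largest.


Sort descending: [81, 76, 46, 32, 25, 22, 13]
Find 32 in the sorted list.
32 is at position 4.
Final answer: 4


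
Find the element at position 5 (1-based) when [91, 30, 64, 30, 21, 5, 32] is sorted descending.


Sort descending: [91, 64, 32, 30, 30, 21, 5]
The 5th element (1-indexed) is at index 4.
Value = 30
Final answer: 30


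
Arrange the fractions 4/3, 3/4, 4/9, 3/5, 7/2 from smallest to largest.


Convert to decimal for comparison:
  4/3 = 1.3333
  3/4 = 0.75
  4/9 = 0.4444
  3/5 = 0.6
  7/2 = 3.5
Decimals in increasing order: 0.4444 < 0.6 < 0.75 < 1.3333 < 3.5
Writing each back as its fraction gives the sorted order.
Final answer: 4/9, 3/5, 3/4, 4/3, 7/2


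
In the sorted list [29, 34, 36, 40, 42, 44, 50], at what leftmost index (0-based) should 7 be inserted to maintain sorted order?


List is sorted: [29, 34, 36, 40, 42, 44, 50]
We need the leftmost position where 7 can be inserted, i.e. the first index whose element is >= 7 (or the end of the list if none is).
Binary search with low=0, high=7 (0-based indices):
  low=0, high=7, mid=3: a[3]=40 >= 7, so high = 3
  low=0, high=3, mid=1: a[1]=34 >= 7, so high = 1
  low=0, high=1, mid=0: a[0]=29 >= 7, so high = 0
Now low = high = 0, so the insertion index is 0.
Final answer: 0


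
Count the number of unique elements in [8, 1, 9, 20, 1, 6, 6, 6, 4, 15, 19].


List all unique values:
Distinct values: [1, 4, 6, 8, 9, 15, 19, 20]
Count = 8
Final answer: 8


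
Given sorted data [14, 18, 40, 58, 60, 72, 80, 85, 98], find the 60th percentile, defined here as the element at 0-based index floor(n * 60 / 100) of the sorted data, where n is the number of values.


The dataset has n = 9 elements.
Index = floor(9 * 60 / 100) = floor(540 / 100) = floor(5.4) = 5
Counting from index 0 in the sorted data, the element at index 5 is 72.
Final answer: 72


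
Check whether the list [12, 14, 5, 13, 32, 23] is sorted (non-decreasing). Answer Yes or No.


Check consecutive pairs:
  12 <= 14? True
  14 <= 5? False
  5 <= 13? True
  13 <= 32? True
  32 <= 23? False
2 consecutive pair(s) are out of order, so the list is not sorted.
Final answer: No


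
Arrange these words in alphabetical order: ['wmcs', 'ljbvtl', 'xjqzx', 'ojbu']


Compare strings character by character (the first differing letter decides):
  'ljbvtl' < 'ojbu' since 'l' < 'o' at position 1
  'ojbu' < 'wmcs' since 'o' < 'w' at position 1
  'wmcs' < 'xjqzx' since 'w' < 'x' at position 1
Chaining these comparisons gives the alphabetical order.
Final answer: ['ljbvtl', 'ojbu', 'wmcs', 'xjqzx']


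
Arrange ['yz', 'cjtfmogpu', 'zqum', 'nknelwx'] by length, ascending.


Compute lengths:
  'yz' has length 2
  'cjtfmogpu' has length 9
  'zqum' has length 4
  'nknelwx' has length 7
Lengths in increasing order: 2 < 4 < 7 < 9
Listing the words in that order gives the answer.
Final answer: ['yz', 'zqum', 'nknelwx', 'cjtfmogpu']


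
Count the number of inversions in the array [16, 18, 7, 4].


For each element, count the later elements that are smaller than it:
  16 (index 0): smaller elements after it = [7, 4] -> 2
  18 (index 1): smaller elements after it = [7, 4] -> 2
  7 (index 2): smaller elements after it = [4] -> 1
Total inversions = 2 + 2 + 1 = 5
Final answer: 5


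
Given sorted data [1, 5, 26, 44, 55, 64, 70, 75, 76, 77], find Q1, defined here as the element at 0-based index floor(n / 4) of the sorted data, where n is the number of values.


The list has n = 10 elements.
Q1 index = floor(10 / 4) = floor(2.5) = 2
Counting from index 0 in the sorted data, the element at index 2 is 26.
Final answer: 26


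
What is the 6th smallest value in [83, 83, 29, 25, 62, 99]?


Sort ascending: [25, 29, 62, 83, 83, 99]
The 6th element (1-indexed) is at index 5.
Value = 99
Final answer: 99


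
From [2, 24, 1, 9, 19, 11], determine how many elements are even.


Check each element:
  2 is even
  24 is even
  1 is odd
  9 is odd
  19 is odd
  11 is odd
Evens: [2, 24]
Count of evens = 2
Final answer: 2


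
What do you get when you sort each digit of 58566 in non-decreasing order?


The number 58566 has digits: 5, 8, 5, 6, 6
Sorted: 5, 5, 6, 6, 8
Joining the sorted digits gives the result.
Final answer: 55668


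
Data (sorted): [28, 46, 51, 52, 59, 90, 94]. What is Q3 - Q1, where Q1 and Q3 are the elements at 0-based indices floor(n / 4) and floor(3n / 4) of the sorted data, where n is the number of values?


The data has n = 7 elements.
Q1 index = floor(7 / 4) = floor(1.75) = 1; Q3 index = floor(3 * 7 / 4) = floor(5.25) = 5
Q1 = element at index 1 = 46
Q3 = element at index 5 = 90
IQR = 90 - 46 = 44
Final answer: 44


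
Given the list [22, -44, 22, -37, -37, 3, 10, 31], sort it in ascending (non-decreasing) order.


Original list: [22, -44, 22, -37, -37, 3, 10, 31]
Repeatedly take the smallest remaining element:
  Remaining [22, -44, 22, -37, -37, 3, 10, 31] -> smallest is -44
  Remaining [22, 22, -37, -37, 3, 10, 31] -> smallest is -37
  Remaining [22, 22, -37, 3, 10, 31] -> smallest is -37
  Remaining [22, 22, 3, 10, 31] -> smallest is 3
  Remaining [22, 22, 10, 31] -> smallest is 10
  Remaining [22, 22, 31] -> smallest is 22
  Remaining [22, 31] -> smallest is 22
  Remaining [31] -> smallest is 31
Collecting the picks in order gives the sorted list.
Final answer: [-44, -37, -37, 3, 10, 22, 22, 31]


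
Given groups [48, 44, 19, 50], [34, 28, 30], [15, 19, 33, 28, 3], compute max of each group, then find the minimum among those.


Find max of each group:
  Group 1: [48, 44, 19, 50] -> max = 50
  Group 2: [34, 28, 30] -> max = 34
  Group 3: [15, 19, 33, 28, 3] -> max = 33
Maxes: [50, 34, 33]
Minimum of maxes = 33
Final answer: 33


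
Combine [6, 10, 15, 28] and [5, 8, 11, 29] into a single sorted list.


List A: [6, 10, 15, 28]
List B: [5, 8, 11, 29]
Repeatedly compare the front elements and take the smaller:
  6 vs 5 -> take 5
  6 vs 8 -> take 6
  10 vs 8 -> take 8
  10 vs 11 -> take 10
  15 vs 11 -> take 11
  15 vs 29 -> take 15
  28 vs 29 -> take 28
  A is exhausted; append the rest of B: [29]
Final answer: [5, 6, 8, 10, 11, 15, 28, 29]


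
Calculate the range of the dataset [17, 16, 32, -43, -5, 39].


Maximum value: 39
Minimum value: -43
Range = 39 - (-43) = 82
Final answer: 82


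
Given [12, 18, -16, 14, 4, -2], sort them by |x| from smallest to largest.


Compute absolute values:
  |12| = 12
  |18| = 18
  |-16| = 16
  |14| = 14
  |4| = 4
  |-2| = 2
Absolute values in increasing order: 2 < 4 < 12 < 14 < 16 < 18
Listing the original numbers in that order gives the answer.
Final answer: [-2, 4, 12, 14, -16, 18]


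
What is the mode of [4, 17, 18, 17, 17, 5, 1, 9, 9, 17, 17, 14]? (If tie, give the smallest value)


Count the frequency of each value:
  1 appears 1 time(s)
  4 appears 1 time(s)
  5 appears 1 time(s)
  9 appears 2 time(s)
  14 appears 1 time(s)
  17 appears 5 time(s)
  18 appears 1 time(s)
Maximum frequency is 5.
Only 17 reaches that frequency, so it is the mode.
Final answer: 17


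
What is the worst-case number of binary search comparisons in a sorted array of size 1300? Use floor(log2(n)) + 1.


Binary search halves the search space each step.
Maximum comparisons = floor(log2(1300)) + 1
log2(1300) = 10.3443
floor(log2(1300)) = 10, so 10 + 1 = 11
Final answer: 11


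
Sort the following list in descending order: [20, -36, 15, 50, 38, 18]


Original list: [20, -36, 15, 50, 38, 18]
Repeatedly take the largest remaining element:
  Remaining [20, -36, 15, 50, 38, 18] -> largest is 50
  Remaining [20, -36, 15, 38, 18] -> largest is 38
  Remaining [20, -36, 15, 18] -> largest is 20
  Remaining [-36, 15, 18] -> largest is 18
  Remaining [-36, 15] -> largest is 15
  Remaining [-36] -> largest is -36
Collecting the picks in order gives the descending list.
Final answer: [50, 38, 20, 18, 15, -36]


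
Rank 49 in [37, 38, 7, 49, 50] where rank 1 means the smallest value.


Sort ascending: [7, 37, 38, 49, 50]
Find 49 in the sorted list.
49 is at position 4 (1-indexed).
Final answer: 4


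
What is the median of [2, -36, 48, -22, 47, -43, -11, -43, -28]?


First, sort the list: [-43, -43, -36, -28, -22, -11, 2, 47, 48]
The list has 9 elements (odd count).
The middle index is 4 (0-based), and the element there is -22.
Final answer: -22


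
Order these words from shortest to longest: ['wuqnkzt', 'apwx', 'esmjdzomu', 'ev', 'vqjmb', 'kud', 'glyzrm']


Compute lengths:
  'wuqnkzt' has length 7
  'apwx' has length 4
  'esmjdzomu' has length 9
  'ev' has length 2
  'vqjmb' has length 5
  'kud' has length 3
  'glyzrm' has length 6
Lengths in increasing order: 2 < 3 < 4 < 5 < 6 < 7 < 9
Listing the words in that order gives the answer.
Final answer: ['ev', 'kud', 'apwx', 'vqjmb', 'glyzrm', 'wuqnkzt', 'esmjdzomu']


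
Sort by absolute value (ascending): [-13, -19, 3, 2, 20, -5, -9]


Compute absolute values:
  |-13| = 13
  |-19| = 19
  |3| = 3
  |2| = 2
  |20| = 20
  |-5| = 5
  |-9| = 9
Absolute values in increasing order: 2 < 3 < 5 < 9 < 13 < 19 < 20
Listing the original numbers in that order gives the answer.
Final answer: [2, 3, -5, -9, -13, -19, 20]


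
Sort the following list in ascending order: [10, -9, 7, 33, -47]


Original list: [10, -9, 7, 33, -47]
Repeatedly take the smallest remaining element:
  Remaining [10, -9, 7, 33, -47] -> smallest is -47
  Remaining [10, -9, 7, 33] -> smallest is -9
  Remaining [10, 7, 33] -> smallest is 7
  Remaining [10, 33] -> smallest is 10
  Remaining [33] -> smallest is 33
Collecting the picks in order gives the sorted list.
Final answer: [-47, -9, 7, 10, 33]


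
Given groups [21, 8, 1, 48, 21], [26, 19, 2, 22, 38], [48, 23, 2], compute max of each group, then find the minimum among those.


Find max of each group:
  Group 1: [21, 8, 1, 48, 21] -> max = 48
  Group 2: [26, 19, 2, 22, 38] -> max = 38
  Group 3: [48, 23, 2] -> max = 48
Maxes: [48, 38, 48]
Minimum of maxes = 38
Final answer: 38


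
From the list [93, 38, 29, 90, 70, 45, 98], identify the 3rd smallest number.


Sort ascending: [29, 38, 45, 70, 90, 93, 98]
The 3rd element (1-indexed) is at index 2.
Value = 45
Final answer: 45


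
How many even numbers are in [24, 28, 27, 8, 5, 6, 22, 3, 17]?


Check each element:
  24 is even
  28 is even
  27 is odd
  8 is even
  5 is odd
  6 is even
  22 is even
  3 is odd
  17 is odd
Evens: [24, 28, 8, 6, 22]
Count of evens = 5
Final answer: 5


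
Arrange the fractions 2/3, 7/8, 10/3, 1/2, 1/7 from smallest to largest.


Convert to decimal for comparison:
  2/3 = 0.6667
  7/8 = 0.875
  10/3 = 3.3333
  1/2 = 0.5
  1/7 = 0.1429
Decimals in increasing order: 0.1429 < 0.5 < 0.6667 < 0.875 < 3.3333
Writing each back as its fraction gives the sorted order.
Final answer: 1/7, 1/2, 2/3, 7/8, 10/3


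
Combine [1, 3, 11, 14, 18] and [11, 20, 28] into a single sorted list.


List A: [1, 3, 11, 14, 18]
List B: [11, 20, 28]
Repeatedly compare the front elements and take the smaller:
  1 vs 11 -> take 1
  3 vs 11 -> take 3
  11 vs 11 -> take 11
  14 vs 11 -> take 11
  14 vs 20 -> take 14
  18 vs 20 -> take 18
  A is exhausted; append the rest of B: [20, 28]
Final answer: [1, 3, 11, 11, 14, 18, 20, 28]


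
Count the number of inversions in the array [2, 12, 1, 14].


For each element, count the later elements that are smaller than it:
  2 (index 0): smaller elements after it = [1] -> 1
  12 (index 1): smaller elements after it = [1] -> 1
  1 (index 2): smaller elements after it = [] -> 0
Total inversions = 1 + 1 + 0 = 2
Final answer: 2


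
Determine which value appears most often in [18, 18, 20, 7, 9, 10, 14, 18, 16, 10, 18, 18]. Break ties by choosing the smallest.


Count the frequency of each value:
  7 appears 1 time(s)
  9 appears 1 time(s)
  10 appears 2 time(s)
  14 appears 1 time(s)
  16 appears 1 time(s)
  18 appears 5 time(s)
  20 appears 1 time(s)
Maximum frequency is 5.
Only 18 reaches that frequency, so it is the mode.
Final answer: 18


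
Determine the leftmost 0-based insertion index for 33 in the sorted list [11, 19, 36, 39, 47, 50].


List is sorted: [11, 19, 36, 39, 47, 50]
We need the leftmost position where 33 can be inserted, i.e. the first index whose element is >= 33 (or the end of the list if none is).
Binary search with low=0, high=6 (0-based indices):
  low=0, high=6, mid=3: a[3]=39 >= 33, so high = 3
  low=0, high=3, mid=1: a[1]=19 < 33, so low = 2
  low=2, high=3, mid=2: a[2]=36 >= 33, so high = 2
Now low = high = 2, so the insertion index is 2.
Final answer: 2


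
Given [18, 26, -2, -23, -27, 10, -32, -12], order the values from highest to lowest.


Original list: [18, 26, -2, -23, -27, 10, -32, -12]
Repeatedly take the largest remaining element:
  Remaining [18, 26, -2, -23, -27, 10, -32, -12] -> largest is 26
  Remaining [18, -2, -23, -27, 10, -32, -12] -> largest is 18
  Remaining [-2, -23, -27, 10, -32, -12] -> largest is 10
  Remaining [-2, -23, -27, -32, -12] -> largest is -2
  Remaining [-23, -27, -32, -12] -> largest is -12
  Remaining [-23, -27, -32] -> largest is -23
  Remaining [-27, -32] -> largest is -27
  Remaining [-32] -> largest is -32
Collecting the picks in order gives the descending list.
Final answer: [26, 18, 10, -2, -12, -23, -27, -32]


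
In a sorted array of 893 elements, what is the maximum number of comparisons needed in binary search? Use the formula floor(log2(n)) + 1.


Binary search halves the search space each step.
Maximum comparisons = floor(log2(893)) + 1
log2(893) = 9.8025
floor(log2(893)) = 9, so 9 + 1 = 10
Final answer: 10


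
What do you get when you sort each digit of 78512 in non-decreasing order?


The number 78512 has digits: 7, 8, 5, 1, 2
Sorted: 1, 2, 5, 7, 8
Joining the sorted digits gives the result.
Final answer: 12578


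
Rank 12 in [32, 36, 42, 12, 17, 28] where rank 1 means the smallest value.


Sort ascending: [12, 17, 28, 32, 36, 42]
Find 12 in the sorted list.
12 is at position 1 (1-indexed).
Final answer: 1


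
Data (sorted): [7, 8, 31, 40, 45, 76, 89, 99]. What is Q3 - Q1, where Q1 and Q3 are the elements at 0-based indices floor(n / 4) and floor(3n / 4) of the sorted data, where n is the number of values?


The data has n = 8 elements.
Q1 index = floor(8 / 4) = floor(2) = 2; Q3 index = floor(3 * 8 / 4) = floor(6) = 6
Q1 = element at index 2 = 31
Q3 = element at index 6 = 89
IQR = 89 - 31 = 58
Final answer: 58


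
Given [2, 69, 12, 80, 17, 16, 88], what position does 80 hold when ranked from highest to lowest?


Sort descending: [88, 80, 69, 17, 16, 12, 2]
Find 80 in the sorted list.
80 is at position 2.
Final answer: 2


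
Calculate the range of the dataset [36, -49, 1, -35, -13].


Maximum value: 36
Minimum value: -49
Range = 36 - (-49) = 85
Final answer: 85


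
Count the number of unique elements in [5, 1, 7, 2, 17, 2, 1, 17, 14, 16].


List all unique values:
Distinct values: [1, 2, 5, 7, 14, 16, 17]
Count = 7
Final answer: 7


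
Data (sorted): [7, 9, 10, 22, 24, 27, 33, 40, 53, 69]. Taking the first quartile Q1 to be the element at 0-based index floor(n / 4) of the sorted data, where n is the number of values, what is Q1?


The list has n = 10 elements.
Q1 index = floor(10 / 4) = floor(2.5) = 2
Counting from index 0 in the sorted data, the element at index 2 is 10.
Final answer: 10
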